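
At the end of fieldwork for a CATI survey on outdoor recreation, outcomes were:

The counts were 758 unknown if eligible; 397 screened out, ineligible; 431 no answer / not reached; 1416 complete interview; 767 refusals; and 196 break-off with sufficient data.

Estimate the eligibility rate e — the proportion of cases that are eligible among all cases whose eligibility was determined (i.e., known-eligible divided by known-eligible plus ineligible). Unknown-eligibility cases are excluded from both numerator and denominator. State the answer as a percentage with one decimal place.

Eligible (known): 1416 + 196 + 767 + 431 = 2810
e = 2810 / (2810 + 397) = 2810 / 3207 = 0.8762

87.6%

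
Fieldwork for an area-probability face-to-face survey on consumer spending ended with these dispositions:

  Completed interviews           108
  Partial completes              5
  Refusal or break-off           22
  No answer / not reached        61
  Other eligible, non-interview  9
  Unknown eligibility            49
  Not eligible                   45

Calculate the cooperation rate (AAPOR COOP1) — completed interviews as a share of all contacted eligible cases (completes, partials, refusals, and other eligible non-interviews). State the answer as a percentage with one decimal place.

75.0%

Top = 108
Base = 108 + 5 + 22 + 9 = 144
COOP1 = 108 / 144 = 0.7500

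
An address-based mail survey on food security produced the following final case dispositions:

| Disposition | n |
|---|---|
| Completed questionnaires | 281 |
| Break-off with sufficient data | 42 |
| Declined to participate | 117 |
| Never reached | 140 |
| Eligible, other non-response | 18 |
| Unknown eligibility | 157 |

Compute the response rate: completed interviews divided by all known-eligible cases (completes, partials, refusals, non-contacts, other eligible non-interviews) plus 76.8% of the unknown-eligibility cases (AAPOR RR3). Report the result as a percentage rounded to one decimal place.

Num → 281
Known eligible → 281 + 42 + 117 + 140 + 18 = 598
Eligible share of unknowns → 0.7680 × 157 = 120.58
Denominator → 598 + 120.58 = 718.58
RR3 = 281 / 718.58 = 0.3910

39.1%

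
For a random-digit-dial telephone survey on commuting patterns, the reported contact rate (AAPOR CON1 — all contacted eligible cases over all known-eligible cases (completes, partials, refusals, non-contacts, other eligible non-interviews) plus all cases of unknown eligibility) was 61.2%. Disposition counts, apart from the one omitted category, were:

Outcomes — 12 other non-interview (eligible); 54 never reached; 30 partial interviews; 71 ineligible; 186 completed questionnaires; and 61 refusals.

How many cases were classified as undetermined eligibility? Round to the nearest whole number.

Top → 186 + 30 + 61 + 12 = 289
CON1 = 289 / D = 0.612
D = 289 / 0.612 = 472.2
Remaining denominator categories sum to 343
undetermined eligibility = 472.2 − 343 ≈ 129

129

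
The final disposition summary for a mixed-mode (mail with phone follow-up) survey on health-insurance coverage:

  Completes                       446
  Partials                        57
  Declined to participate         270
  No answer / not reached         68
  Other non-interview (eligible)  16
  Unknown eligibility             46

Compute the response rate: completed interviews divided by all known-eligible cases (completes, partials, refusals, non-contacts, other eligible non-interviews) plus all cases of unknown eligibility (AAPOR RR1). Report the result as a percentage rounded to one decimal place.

Num → 446
Denominator → 446 + 57 + 270 + 68 + 16 + 46 = 903
RR1 = 446 / 903 = 0.4939

49.4%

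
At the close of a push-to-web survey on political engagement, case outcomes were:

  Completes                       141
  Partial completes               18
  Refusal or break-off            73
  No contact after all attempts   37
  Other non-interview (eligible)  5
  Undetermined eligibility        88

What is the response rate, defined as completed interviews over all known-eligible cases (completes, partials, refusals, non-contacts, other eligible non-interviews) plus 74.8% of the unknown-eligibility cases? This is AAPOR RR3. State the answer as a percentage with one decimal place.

41.5%

Top → 141
Determined eligible → 141 + 18 + 73 + 37 + 5 = 274
e × U → 0.7480 × 88 = 65.82
Base → 274 + 65.82 = 339.82
RR3 = 141 / 339.82 = 0.4149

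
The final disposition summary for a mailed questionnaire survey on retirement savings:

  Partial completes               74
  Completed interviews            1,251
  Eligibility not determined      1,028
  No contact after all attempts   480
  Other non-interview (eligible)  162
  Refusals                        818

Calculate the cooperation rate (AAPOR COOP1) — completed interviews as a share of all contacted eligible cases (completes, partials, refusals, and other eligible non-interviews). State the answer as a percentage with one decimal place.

54.3%

Top: 1251
Base: 1251 + 74 + 818 + 162 = 2305
COOP1 = 1251 / 2305 = 0.5427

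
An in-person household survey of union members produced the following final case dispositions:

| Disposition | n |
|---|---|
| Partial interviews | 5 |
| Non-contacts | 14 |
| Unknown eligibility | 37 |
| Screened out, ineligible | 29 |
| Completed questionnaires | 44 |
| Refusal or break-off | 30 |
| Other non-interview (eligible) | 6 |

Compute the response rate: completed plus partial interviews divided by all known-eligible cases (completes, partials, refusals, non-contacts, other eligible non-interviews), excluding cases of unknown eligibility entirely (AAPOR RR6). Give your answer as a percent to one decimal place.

49.5%

Top: 44 + 5 = 49
Base: 44 + 5 + 30 + 14 + 6 = 99
RR6 = 49 / 99 = 0.4949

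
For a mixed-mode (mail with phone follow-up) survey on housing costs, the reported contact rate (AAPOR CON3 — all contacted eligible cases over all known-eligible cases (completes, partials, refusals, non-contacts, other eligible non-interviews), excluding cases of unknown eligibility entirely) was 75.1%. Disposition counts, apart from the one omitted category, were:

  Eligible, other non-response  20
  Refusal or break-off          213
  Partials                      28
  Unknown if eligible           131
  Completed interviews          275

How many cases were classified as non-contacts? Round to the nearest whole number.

Num = 275 + 28 + 213 + 20 = 536
CON3 = 536 / D = 0.751
D = 536 / 0.751 = 713.7
Remaining denominator categories sum to 536
non-contacts = 713.7 − 536 ≈ 178

178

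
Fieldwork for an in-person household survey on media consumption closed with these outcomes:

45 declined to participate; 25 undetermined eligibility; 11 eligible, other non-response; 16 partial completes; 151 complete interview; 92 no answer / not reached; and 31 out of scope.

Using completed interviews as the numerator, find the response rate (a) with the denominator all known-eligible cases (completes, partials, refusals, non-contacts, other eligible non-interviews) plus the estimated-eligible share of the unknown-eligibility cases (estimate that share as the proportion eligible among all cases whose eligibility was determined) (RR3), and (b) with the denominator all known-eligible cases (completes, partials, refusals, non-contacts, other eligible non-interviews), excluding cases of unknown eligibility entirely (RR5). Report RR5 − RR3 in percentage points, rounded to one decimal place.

Numerator: 151
Determined eligible: 151 + 16 + 45 + 92 + 11 = 315
e = 315 / (315 + 31) = 315 / 346 = 0.9104
Eligible share of unknowns: 0.9104 × 25 = 22.76
Base: 315 + 22.76 = 337.76
RR3 = 151 / 337.76 = 0.4471
Base: 151 + 16 + 45 + 92 + 11 = 315
RR5 = 151 / 315 = 0.4794
Difference = 47.94 − 44.71 = 3.23 percentage points

3.2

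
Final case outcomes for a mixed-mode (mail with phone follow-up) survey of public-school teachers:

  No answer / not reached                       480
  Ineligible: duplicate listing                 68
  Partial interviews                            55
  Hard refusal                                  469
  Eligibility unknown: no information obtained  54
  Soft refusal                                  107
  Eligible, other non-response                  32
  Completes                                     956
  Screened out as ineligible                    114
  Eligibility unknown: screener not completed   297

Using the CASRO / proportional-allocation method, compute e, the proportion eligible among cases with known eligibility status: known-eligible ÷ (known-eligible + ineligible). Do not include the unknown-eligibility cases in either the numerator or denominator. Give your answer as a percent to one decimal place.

92.0%

Declined to participate = 469 + 107 = 576
Unknown eligibility = 297 + 54 = 351
Screened out, ineligible = 114 + 68 = 182
Known eligible: 956 + 55 + 576 + 480 + 32 = 2099
e = 2099 / (2099 + 182) = 2099 / 2281 = 0.9202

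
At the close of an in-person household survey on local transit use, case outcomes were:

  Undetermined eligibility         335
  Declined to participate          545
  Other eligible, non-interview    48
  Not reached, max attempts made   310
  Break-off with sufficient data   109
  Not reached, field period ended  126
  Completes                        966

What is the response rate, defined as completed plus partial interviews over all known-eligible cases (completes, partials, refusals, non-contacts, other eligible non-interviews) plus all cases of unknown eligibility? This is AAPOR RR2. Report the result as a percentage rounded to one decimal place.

44.1%

No contact after all attempts = 126 + 310 = 436
Num: 966 + 109 = 1075
Base: 966 + 109 + 545 + 436 + 48 + 335 = 2439
RR2 = 1075 / 2439 = 0.4408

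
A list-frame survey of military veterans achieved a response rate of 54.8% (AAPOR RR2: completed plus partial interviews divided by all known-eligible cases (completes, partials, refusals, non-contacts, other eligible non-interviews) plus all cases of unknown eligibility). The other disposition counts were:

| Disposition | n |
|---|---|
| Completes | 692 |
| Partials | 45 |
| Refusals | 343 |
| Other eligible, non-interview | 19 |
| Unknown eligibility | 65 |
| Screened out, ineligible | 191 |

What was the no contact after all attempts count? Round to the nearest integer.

Num = 692 + 45 = 737
RR2 = 737 / D = 0.548
D = 737 / 0.548 = 1344.9
Other denominator terms total 1164
no contact after all attempts = 1344.9 − 1164 ≈ 181

181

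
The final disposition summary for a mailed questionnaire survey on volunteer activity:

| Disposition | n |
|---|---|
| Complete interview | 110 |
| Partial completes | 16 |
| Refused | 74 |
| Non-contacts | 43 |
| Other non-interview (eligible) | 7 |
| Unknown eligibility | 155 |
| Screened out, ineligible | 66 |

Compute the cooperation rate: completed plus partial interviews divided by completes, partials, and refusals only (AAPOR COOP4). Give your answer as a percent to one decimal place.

Numerator → 110 + 16 = 126
Denominator → 110 + 16 + 74 = 200
COOP4 = 126 / 200 = 0.6300

63.0%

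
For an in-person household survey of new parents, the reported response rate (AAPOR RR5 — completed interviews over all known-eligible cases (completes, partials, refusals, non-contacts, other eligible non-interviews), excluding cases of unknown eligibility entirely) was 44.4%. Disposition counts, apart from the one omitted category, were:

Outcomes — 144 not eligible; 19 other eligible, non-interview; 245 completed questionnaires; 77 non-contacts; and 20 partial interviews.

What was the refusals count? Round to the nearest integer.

RR5 = 245 / D = 0.444
D = 245 / 0.444 = 551.8
Other denominator terms total 361
refusals = 551.8 − 361 ≈ 191

191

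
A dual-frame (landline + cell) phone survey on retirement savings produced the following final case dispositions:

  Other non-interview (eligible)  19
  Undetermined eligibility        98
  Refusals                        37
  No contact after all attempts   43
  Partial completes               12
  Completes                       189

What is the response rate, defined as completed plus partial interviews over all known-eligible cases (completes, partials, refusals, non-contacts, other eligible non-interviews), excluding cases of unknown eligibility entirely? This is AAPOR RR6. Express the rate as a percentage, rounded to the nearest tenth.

67.0%

Num: 189 + 12 = 201
Denom: 189 + 12 + 37 + 43 + 19 = 300
RR6 = 201 / 300 = 0.6700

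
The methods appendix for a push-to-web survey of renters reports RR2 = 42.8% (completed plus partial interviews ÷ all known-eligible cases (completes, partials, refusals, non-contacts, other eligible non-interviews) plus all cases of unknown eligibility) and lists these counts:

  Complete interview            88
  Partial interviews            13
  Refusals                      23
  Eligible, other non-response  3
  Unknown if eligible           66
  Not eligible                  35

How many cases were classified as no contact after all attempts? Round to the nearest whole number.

Top = 88 + 13 = 101
RR2 = 101 / D = 0.428
D = 101 / 0.428 = 236.0
Other denominator terms total 193
no contact after all attempts = 236.0 − 193 ≈ 43

43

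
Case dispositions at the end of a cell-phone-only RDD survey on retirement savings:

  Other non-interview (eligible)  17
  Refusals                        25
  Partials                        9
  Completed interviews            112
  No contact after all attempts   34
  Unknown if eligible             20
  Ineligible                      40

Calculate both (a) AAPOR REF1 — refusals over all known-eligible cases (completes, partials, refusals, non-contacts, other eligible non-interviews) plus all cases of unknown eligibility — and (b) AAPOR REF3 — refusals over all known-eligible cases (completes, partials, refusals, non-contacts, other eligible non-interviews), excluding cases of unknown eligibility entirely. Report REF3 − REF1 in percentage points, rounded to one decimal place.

1.2

Num → 25
Denominator → 112 + 9 + 25 + 34 + 17 + 20 = 217
REF1 = 25 / 217 = 0.1152
Denominator → 112 + 9 + 25 + 34 + 17 = 197
REF3 = 25 / 197 = 0.1269
Difference = 12.69 − 11.52 = 1.17 percentage points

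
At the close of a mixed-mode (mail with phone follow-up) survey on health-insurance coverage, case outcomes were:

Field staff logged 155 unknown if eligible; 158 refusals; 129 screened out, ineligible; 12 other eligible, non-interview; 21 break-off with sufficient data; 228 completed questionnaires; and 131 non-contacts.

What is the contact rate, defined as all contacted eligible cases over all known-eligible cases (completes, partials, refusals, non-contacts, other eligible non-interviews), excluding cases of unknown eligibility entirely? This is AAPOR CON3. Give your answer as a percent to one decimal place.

76.2%

Top → 228 + 21 + 158 + 12 = 419
Denominator → 228 + 21 + 158 + 131 + 12 = 550
CON3 = 419 / 550 = 0.7618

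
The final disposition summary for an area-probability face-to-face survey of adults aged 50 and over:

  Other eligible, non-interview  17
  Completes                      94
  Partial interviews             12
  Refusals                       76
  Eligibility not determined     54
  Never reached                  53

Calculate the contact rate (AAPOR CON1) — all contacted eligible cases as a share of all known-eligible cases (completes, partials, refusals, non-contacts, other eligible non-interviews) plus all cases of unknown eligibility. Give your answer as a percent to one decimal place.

65.0%

Numerator = 94 + 12 + 76 + 17 = 199
Denominator = 94 + 12 + 76 + 53 + 17 + 54 = 306
CON1 = 199 / 306 = 0.6503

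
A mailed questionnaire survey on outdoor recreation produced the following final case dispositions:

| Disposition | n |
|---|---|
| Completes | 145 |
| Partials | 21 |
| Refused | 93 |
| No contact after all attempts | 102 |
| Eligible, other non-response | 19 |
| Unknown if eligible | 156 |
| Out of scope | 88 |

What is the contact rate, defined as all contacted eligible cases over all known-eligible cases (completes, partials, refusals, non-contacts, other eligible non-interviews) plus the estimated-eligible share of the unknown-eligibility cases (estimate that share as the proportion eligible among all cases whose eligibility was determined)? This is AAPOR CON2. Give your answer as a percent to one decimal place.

Numerator = 145 + 21 + 93 + 19 = 278
Eligible (known) = 145 + 21 + 93 + 102 + 19 = 380
e = 380 / (380 + 88) = 380 / 468 = 0.8120
Estimated eligible among unknowns = 0.8120 × 156 = 126.67
Denominator = 380 + 126.67 = 506.67
CON2 = 278 / 506.67 = 0.5487

54.9%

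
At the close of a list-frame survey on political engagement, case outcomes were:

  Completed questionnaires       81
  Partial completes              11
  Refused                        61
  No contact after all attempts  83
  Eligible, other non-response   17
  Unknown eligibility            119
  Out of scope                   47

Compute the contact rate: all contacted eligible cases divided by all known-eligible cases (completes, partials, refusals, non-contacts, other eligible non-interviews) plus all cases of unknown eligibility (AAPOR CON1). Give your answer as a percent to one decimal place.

45.7%

Top: 81 + 11 + 61 + 17 = 170
Denom: 81 + 11 + 61 + 83 + 17 + 119 = 372
CON1 = 170 / 372 = 0.4570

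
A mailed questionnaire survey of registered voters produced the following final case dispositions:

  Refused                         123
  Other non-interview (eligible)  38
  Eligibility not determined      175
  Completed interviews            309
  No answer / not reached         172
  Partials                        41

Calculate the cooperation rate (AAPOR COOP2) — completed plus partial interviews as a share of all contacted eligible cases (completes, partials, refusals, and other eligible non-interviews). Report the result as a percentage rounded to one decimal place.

68.5%

Top → 309 + 41 = 350
Base → 309 + 41 + 123 + 38 = 511
COOP2 = 350 / 511 = 0.6849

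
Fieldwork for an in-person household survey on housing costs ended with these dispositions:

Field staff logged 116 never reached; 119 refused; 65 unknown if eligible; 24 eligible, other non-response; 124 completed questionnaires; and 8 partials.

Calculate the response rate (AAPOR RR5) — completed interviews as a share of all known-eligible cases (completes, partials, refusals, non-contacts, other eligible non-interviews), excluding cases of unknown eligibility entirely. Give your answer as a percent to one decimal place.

31.7%

Top: 124
Base: 124 + 8 + 119 + 116 + 24 = 391
RR5 = 124 / 391 = 0.3171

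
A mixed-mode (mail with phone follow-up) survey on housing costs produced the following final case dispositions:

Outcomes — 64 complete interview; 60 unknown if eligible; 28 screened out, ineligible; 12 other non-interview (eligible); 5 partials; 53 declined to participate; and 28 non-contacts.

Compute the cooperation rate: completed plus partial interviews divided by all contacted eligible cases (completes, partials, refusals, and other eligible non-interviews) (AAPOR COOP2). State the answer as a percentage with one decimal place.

Numerator = 64 + 5 = 69
Denominator = 64 + 5 + 53 + 12 = 134
COOP2 = 69 / 134 = 0.5149

51.5%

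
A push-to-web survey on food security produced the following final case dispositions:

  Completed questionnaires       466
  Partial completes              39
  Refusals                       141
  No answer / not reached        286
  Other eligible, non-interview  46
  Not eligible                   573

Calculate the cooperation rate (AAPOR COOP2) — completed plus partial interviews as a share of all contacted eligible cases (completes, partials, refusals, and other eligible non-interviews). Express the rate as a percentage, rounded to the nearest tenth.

73.0%

Numerator → 466 + 39 = 505
Denominator → 466 + 39 + 141 + 46 = 692
COOP2 = 505 / 692 = 0.7298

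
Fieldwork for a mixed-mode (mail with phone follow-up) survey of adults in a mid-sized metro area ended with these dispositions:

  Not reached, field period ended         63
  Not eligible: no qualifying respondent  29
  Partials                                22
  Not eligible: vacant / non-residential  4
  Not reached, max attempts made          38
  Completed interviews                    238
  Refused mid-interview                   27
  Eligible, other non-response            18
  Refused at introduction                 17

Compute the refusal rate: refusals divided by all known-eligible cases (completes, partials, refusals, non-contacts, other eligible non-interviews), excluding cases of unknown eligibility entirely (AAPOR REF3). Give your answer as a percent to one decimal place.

10.4%

Declined to participate = 17 + 27 = 44
No contact after all attempts = 63 + 38 = 101
Screened out, ineligible = 29 + 4 = 33
Top: 44
Denominator: 238 + 22 + 44 + 101 + 18 = 423
REF3 = 44 / 423 = 0.1040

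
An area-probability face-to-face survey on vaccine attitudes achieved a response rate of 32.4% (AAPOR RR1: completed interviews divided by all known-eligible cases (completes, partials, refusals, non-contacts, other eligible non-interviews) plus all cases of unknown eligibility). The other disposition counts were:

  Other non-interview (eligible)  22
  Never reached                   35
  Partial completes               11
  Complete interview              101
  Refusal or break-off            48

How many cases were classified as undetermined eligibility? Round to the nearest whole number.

95

RR1 = 101 / D = 0.324
D = 101 / 0.324 = 311.7
Rest of base = 217
undetermined eligibility = 311.7 − 217 ≈ 95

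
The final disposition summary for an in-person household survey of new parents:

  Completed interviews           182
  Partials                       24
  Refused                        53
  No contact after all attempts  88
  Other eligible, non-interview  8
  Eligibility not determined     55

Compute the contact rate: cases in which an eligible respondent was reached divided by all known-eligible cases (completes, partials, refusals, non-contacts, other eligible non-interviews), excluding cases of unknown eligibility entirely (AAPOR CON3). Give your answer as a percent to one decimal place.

75.2%

Numerator = 182 + 24 + 53 + 8 = 267
Base = 182 + 24 + 53 + 88 + 8 = 355
CON3 = 267 / 355 = 0.7521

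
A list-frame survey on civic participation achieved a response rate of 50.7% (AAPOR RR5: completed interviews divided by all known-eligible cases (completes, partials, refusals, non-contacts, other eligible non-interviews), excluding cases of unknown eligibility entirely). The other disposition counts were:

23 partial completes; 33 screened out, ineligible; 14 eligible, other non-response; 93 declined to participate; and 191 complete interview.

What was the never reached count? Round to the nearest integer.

RR5 = 191 / D = 0.507
D = 191 / 0.507 = 376.7
Rest of base = 321
never reached = 376.7 − 321 ≈ 56

56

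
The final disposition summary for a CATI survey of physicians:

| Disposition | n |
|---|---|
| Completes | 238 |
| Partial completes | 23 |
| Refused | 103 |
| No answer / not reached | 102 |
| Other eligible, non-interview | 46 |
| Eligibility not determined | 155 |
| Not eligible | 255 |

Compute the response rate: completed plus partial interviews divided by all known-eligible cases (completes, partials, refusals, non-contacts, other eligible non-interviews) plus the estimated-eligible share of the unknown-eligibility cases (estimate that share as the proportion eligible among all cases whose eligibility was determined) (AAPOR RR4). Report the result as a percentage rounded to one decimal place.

42.4%

Top: 238 + 23 = 261
Determined eligible: 238 + 23 + 103 + 102 + 46 = 512
e = 512 / (512 + 255) = 512 / 767 = 0.6675
e × U: 0.6675 × 155 = 103.46
Denom: 512 + 103.46 = 615.46
RR4 = 261 / 615.46 = 0.4241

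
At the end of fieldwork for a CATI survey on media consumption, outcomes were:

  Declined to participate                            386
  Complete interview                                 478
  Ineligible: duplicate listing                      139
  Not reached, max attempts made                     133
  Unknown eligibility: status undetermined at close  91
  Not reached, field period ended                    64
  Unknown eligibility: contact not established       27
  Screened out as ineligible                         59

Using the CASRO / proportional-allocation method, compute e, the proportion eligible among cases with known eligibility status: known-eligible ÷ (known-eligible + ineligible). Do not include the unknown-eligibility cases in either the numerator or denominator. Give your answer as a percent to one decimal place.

No answer / not reached = 64 + 133 = 197
Unknown eligibility = 27 + 91 = 118
Screened out, ineligible = 59 + 139 = 198
Eligible (known): 478 + 386 + 197 = 1061
e = 1061 / (1061 + 198) = 1061 / 1259 = 0.8427

84.3%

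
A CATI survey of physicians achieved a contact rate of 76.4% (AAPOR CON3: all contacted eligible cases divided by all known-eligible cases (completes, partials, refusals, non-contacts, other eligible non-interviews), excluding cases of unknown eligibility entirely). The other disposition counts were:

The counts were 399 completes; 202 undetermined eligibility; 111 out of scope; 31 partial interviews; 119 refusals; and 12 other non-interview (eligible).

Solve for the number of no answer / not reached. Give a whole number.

173

Num = 399 + 31 + 119 + 12 = 561
CON3 = 561 / D = 0.764
D = 561 / 0.764 = 734.3
Rest of base = 561
no answer / not reached = 734.3 − 561 ≈ 173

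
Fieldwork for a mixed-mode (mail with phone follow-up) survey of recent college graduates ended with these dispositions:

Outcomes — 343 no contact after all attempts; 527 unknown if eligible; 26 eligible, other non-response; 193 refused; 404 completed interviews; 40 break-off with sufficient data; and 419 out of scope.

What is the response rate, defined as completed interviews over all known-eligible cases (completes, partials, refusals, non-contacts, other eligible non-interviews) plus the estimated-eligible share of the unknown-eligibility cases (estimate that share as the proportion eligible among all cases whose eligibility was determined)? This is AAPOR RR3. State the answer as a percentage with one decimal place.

29.3%

Numerator → 404
Known eligible → 404 + 40 + 193 + 343 + 26 = 1006
e = 1006 / (1006 + 419) = 1006 / 1425 = 0.7060
Estimated eligible among unknowns → 0.7060 × 527 = 372.06
Denominator → 1006 + 372.06 = 1378.06
RR3 = 404 / 1378.06 = 0.2932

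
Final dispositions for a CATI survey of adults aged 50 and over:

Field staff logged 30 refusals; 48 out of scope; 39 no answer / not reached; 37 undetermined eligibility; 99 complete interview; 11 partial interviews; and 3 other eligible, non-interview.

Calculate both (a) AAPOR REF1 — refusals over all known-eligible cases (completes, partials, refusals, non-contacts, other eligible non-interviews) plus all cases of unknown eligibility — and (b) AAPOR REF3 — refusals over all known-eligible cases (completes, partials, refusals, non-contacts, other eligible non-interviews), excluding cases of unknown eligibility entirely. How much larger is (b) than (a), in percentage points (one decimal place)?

2.8

Numerator → 30
Base → 99 + 11 + 30 + 39 + 3 + 37 = 219
REF1 = 30 / 219 = 0.1370
Base → 99 + 11 + 30 + 39 + 3 = 182
REF3 = 30 / 182 = 0.1648
Difference = 16.48 − 13.70 = 2.78 percentage points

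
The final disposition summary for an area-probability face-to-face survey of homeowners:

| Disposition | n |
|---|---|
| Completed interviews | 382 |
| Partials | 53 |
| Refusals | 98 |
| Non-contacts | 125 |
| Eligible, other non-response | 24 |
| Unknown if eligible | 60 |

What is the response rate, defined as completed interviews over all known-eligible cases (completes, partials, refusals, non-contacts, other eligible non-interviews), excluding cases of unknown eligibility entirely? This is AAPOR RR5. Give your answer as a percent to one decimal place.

Numerator → 382
Denominator → 382 + 53 + 98 + 125 + 24 = 682
RR5 = 382 / 682 = 0.5601

56.0%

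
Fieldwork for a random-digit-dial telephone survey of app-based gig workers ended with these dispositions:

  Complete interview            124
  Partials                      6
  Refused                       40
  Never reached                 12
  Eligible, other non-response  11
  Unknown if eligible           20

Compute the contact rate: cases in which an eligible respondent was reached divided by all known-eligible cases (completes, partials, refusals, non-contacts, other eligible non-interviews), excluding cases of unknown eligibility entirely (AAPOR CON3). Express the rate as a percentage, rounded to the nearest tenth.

Numerator = 124 + 6 + 40 + 11 = 181
Denom = 124 + 6 + 40 + 12 + 11 = 193
CON3 = 181 / 193 = 0.9378

93.8%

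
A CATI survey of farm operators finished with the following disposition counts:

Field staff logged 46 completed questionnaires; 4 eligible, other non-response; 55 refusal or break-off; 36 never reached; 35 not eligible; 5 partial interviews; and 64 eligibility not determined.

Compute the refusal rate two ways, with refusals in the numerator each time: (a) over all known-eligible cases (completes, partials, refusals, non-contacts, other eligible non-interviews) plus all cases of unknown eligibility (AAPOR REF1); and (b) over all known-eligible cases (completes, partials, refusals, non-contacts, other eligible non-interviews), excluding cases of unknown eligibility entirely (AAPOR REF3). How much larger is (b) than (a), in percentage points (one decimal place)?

11.5

Num: 55
Base: 46 + 5 + 55 + 36 + 4 + 64 = 210
REF1 = 55 / 210 = 0.2619
Base: 46 + 5 + 55 + 36 + 4 = 146
REF3 = 55 / 146 = 0.3767
Difference = 37.67 − 26.19 = 11.48 percentage points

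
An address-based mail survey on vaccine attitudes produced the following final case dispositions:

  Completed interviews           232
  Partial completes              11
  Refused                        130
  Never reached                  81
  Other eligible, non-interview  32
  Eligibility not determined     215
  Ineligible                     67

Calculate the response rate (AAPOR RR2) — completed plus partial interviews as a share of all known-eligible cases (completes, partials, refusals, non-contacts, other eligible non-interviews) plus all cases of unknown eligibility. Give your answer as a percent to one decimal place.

Num: 232 + 11 = 243
Denominator: 232 + 11 + 130 + 81 + 32 + 215 = 701
RR2 = 243 / 701 = 0.3466

34.7%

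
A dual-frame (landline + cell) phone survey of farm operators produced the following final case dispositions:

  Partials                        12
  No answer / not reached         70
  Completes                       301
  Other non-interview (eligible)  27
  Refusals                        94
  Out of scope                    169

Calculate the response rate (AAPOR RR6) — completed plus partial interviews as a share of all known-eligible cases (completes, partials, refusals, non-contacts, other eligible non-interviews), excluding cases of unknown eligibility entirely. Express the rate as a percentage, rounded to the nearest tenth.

62.1%

Numerator = 301 + 12 = 313
Denominator = 301 + 12 + 94 + 70 + 27 = 504
RR6 = 313 / 504 = 0.6210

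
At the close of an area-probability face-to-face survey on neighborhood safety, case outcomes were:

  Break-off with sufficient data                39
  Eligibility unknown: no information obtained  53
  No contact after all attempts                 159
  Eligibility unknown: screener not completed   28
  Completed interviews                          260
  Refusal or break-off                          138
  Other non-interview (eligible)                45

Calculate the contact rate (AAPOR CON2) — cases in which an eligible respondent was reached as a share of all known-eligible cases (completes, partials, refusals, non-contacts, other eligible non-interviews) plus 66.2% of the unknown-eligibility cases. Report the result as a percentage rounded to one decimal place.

69.4%

Unknown if eligible = 28 + 53 = 81
Numerator → 260 + 39 + 138 + 45 = 482
Determined eligible → 260 + 39 + 138 + 159 + 45 = 641
e × U → 0.6620 × 81 = 53.62
Denominator → 641 + 53.62 = 694.62
CON2 = 482 / 694.62 = 0.6939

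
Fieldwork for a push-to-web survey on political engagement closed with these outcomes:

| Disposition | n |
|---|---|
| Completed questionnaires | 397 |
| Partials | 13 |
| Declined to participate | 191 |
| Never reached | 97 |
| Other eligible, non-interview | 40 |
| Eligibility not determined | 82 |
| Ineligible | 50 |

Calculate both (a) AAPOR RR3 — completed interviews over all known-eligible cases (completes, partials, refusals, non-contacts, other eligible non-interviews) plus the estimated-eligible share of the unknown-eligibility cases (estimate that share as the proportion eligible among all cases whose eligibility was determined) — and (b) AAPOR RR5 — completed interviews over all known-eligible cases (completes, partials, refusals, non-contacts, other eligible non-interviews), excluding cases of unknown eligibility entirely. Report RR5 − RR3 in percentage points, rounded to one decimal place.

Top = 397
Eligible (known) = 397 + 13 + 191 + 97 + 40 = 738
e = 738 / (738 + 50) = 738 / 788 = 0.9365
Estimated eligible among unknowns = 0.9365 × 82 = 76.79
Base = 738 + 76.79 = 814.79
RR3 = 397 / 814.79 = 0.4872
Base = 397 + 13 + 191 + 97 + 40 = 738
RR5 = 397 / 738 = 0.5379
Difference = 53.79 − 48.72 = 5.07 percentage points

5.1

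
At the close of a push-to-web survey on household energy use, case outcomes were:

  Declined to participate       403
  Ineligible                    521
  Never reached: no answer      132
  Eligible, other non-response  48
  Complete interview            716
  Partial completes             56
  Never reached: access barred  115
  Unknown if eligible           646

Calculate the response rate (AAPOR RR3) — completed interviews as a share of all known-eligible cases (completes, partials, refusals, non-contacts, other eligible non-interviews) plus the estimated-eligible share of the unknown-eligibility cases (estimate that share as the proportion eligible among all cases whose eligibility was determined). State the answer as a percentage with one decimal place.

Non-contacts = 132 + 115 = 247
Num → 716
Known eligible → 716 + 56 + 403 + 247 + 48 = 1470
e = 1470 / (1470 + 521) = 1470 / 1991 = 0.7383
e × U → 0.7383 × 646 = 476.94
Denominator → 1470 + 476.94 = 1946.94
RR3 = 716 / 1946.94 = 0.3678

36.8%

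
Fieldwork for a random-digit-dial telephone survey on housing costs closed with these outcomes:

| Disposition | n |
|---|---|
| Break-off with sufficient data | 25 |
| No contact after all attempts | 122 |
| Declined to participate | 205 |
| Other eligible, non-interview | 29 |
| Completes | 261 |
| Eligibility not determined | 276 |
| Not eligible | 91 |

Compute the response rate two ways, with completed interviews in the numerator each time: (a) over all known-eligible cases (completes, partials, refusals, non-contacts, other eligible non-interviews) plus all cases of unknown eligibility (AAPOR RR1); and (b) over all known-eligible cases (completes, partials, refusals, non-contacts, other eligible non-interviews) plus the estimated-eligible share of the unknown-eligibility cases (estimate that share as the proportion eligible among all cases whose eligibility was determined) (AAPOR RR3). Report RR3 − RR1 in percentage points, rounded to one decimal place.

Num → 261
Denominator → 261 + 25 + 205 + 122 + 29 + 276 = 918
RR1 = 261 / 918 = 0.2843
Determined eligible → 261 + 25 + 205 + 122 + 29 = 642
e = 642 / (642 + 91) = 642 / 733 = 0.8759
Eligible share of unknowns → 0.8759 × 276 = 241.75
Denominator → 642 + 241.75 = 883.75
RR3 = 261 / 883.75 = 0.2953
Difference = 29.53 − 28.43 = 1.10 percentage points

1.1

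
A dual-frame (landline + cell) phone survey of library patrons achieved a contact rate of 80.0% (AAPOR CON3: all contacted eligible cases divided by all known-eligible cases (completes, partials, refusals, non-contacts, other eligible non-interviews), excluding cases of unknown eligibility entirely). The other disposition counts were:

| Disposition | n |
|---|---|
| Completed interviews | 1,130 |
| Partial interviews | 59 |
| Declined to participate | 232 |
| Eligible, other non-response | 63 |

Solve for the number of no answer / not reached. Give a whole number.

Numerator → 1130 + 59 + 232 + 63 = 1484
CON3 = 1484 / D = 0.800
D = 1484 / 0.800 = 1855.0
Rest of base = 1484
no answer / not reached = 1855.0 − 1484 ≈ 371

371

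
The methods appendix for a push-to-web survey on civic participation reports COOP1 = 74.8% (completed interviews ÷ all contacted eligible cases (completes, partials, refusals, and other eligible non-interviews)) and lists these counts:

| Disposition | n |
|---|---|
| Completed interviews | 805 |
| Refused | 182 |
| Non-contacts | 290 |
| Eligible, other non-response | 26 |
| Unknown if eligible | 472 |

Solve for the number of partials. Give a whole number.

63

COOP1 = 805 / D = 0.748
D = 805 / 0.748 = 1076.2
Remaining denominator categories sum to 1013
partials = 1076.2 − 1013 ≈ 63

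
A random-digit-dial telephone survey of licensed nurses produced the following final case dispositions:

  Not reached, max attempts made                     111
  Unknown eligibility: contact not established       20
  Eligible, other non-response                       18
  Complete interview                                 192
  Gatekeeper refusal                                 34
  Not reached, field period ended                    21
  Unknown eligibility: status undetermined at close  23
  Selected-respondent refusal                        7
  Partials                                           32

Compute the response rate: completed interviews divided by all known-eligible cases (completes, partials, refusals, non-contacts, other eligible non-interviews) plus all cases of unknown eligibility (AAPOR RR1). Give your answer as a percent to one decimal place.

41.9%

Refused = 34 + 7 = 41
No contact after all attempts = 21 + 111 = 132
Eligibility not determined = 20 + 23 = 43
Numerator → 192
Denom → 192 + 32 + 41 + 132 + 18 + 43 = 458
RR1 = 192 / 458 = 0.4192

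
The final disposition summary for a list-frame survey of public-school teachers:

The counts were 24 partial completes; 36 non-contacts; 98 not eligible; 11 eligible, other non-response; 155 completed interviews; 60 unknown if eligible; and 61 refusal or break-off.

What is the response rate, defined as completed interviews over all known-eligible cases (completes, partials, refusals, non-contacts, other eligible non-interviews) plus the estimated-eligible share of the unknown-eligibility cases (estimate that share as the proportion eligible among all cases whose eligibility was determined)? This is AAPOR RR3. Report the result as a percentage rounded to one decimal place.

Top: 155
Determined eligible: 155 + 24 + 61 + 36 + 11 = 287
e = 287 / (287 + 98) = 287 / 385 = 0.7455
Estimated eligible among unknowns: 0.7455 × 60 = 44.73
Denom: 287 + 44.73 = 331.73
RR3 = 155 / 331.73 = 0.4672

46.7%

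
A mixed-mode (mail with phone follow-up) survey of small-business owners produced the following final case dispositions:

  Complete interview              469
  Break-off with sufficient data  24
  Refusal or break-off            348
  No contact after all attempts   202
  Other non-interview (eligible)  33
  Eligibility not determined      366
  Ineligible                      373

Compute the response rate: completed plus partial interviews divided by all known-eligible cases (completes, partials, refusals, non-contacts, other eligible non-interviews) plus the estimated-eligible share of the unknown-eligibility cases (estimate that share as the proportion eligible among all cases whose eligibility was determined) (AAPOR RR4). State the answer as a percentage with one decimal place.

Numerator: 469 + 24 = 493
Known eligible: 469 + 24 + 348 + 202 + 33 = 1076
e = 1076 / (1076 + 373) = 1076 / 1449 = 0.7426
Eligible share of unknowns: 0.7426 × 366 = 271.79
Denom: 1076 + 271.79 = 1347.79
RR4 = 493 / 1347.79 = 0.3658

36.6%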